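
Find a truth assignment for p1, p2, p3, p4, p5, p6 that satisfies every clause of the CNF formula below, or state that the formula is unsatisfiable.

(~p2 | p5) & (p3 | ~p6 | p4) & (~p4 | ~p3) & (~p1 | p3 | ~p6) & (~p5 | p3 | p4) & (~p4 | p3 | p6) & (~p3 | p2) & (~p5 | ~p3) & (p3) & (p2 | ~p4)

UNSATISFIABLE

(p3) alone gives p3 = 1.
(~p4) alone gives p4 = 0.
(p2) alone gives p2 = 1.
(p5) alone gives p5 = 1.
Now (~p5) is unsatisfied and unit — conflict.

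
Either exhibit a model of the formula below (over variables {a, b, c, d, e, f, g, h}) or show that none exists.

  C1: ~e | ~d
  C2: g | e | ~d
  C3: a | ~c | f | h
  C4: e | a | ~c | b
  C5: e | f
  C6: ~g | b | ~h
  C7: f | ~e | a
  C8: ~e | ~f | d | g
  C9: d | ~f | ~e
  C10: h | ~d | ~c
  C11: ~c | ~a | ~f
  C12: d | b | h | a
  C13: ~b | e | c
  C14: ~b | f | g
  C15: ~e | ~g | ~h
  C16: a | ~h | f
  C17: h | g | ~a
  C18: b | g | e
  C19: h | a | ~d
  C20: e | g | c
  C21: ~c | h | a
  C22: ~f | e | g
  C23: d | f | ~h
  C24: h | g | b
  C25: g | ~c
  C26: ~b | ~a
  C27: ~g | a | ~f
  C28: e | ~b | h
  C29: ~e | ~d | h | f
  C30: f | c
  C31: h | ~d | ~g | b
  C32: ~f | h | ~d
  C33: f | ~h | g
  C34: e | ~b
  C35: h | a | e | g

Branch on e: set e = 1.
The clause (~d) is unit, so d = 0.
The clause (~f) is unit, so f = 0.
The clause (a) is unit, so a = 1.
The clause (~h) is unit, so h = 0.
The clause (g) is unit, so g = 1.
The clause (~b) is unit, so b = 0.
The clause (c) is unit, so c = 1.
Every clause now holds.

a: 1,  b: 0,  c: 1,  d: 0,  e: 1,  f: 0,  g: 1,  h: 0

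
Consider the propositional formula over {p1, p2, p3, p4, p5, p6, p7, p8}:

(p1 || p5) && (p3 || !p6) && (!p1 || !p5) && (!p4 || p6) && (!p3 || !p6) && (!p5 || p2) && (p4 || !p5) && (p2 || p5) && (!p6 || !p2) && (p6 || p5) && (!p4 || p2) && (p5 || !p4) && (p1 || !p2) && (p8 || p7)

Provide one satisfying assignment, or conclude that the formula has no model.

Branch on p1: set p1 = true.
Unit clause (!p5) forces p5 = false.
Unit clause (p2) forces p2 = true.
Unit clause (!p6) forces p6 = false.
Now (p6) is unsatisfied and unit — conflict.
So p1 must be the other value — set p1 = false.
Unit clause (p5) forces p5 = true.
Unit clause (p2) forces p2 = true.
Now (!p2) is unsatisfied and unit — conflict.
Either choice for p1 ends in contradiction.

UNSATISFIABLE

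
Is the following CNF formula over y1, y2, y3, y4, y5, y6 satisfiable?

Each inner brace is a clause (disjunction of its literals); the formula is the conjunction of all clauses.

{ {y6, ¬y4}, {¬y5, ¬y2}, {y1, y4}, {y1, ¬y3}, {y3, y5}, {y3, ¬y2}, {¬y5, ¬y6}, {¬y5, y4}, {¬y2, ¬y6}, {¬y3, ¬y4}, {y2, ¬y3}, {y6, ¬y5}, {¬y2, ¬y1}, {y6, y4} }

No, unsatisfiable

Try y6 = True.
The clause (¬y5) is unit, so y5 = False.
The clause (y3) is unit, so y3 = True.
The clause (y1) is unit, so y1 = True.
The clause (¬y2) is unit, so y2 = False.
That conflicts with the unit clause (y2).
Undo y6 and try y6 = False.
The clause (¬y4) is unit, so y4 = False.
That conflicts with the unit clause (y4).
Neither y6 = True nor y6 = False works.
No assignment satisfies every clause.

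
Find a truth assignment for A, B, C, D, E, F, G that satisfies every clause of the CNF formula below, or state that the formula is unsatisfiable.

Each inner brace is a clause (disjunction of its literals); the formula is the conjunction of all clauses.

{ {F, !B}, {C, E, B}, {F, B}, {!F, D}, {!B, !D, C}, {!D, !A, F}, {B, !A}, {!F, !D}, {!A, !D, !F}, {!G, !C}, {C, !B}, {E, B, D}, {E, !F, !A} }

UNSATISFIABLE

Suppose F = true.
From the singleton clause (D), D = true.
That conflicts with the unit clause (!D).
That branch fails; take F = false instead.
From the singleton clause (!B), B = false.
That conflicts with the unit clause (B).
Either choice for F ends in contradiction.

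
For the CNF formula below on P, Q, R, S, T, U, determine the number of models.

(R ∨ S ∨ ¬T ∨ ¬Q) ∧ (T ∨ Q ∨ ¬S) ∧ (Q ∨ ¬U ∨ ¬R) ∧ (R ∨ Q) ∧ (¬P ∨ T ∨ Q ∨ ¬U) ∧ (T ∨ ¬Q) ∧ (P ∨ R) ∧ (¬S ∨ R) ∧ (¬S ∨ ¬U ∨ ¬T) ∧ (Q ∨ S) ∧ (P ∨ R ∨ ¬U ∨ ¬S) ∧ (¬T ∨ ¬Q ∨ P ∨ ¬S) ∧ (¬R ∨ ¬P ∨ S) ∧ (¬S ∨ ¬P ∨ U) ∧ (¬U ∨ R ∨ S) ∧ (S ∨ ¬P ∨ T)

There are 2^6 = 64 truth assignments over (P, Q, R, S, T, U).
Split on S. With S = True, the clauses containing S are satisfied and ¬S drops from the rest; 1 of the 2^5 = 32 assignments to the other variables satisfy what remains.
With S = False, by the same count on the reduced clause set, 2 assignments work.
(One model: P=F, Q=F, R=T, S=T, T=T, U=F.)
Total: 1 + 2 = 3.

3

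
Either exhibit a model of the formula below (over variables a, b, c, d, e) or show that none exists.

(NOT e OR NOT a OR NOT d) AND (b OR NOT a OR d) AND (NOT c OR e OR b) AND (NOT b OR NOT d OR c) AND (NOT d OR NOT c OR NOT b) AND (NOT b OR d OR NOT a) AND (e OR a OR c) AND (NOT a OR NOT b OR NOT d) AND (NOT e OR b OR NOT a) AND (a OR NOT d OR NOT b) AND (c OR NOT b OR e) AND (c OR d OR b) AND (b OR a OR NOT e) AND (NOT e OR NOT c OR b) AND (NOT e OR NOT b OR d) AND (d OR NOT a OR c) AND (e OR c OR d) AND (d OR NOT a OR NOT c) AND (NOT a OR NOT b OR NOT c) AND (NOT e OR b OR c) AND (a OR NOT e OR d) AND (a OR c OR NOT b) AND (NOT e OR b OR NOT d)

a ↦ false, b ↦ true, c ↦ true, d ↦ false, e ↦ false

Try e = false.
Try c = true.
The clause (b) is unit, so b = true.
The clause (NOT d) is unit, so d = false.
The clause (NOT a) is unit, so a = false.
Every clause now holds.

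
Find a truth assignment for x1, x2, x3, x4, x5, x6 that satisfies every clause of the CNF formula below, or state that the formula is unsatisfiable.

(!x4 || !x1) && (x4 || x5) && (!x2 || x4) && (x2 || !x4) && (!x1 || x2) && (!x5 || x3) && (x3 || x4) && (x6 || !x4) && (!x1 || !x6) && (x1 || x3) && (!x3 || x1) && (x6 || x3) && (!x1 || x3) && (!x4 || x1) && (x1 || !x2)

Suppose x4 = false.
(x5) alone gives x5 = true.
(!x2) alone gives x2 = false.
(!x1) alone gives x1 = false.
(x3) alone gives x3 = true.
But (!x3) is also a unit clause — contradiction.
Undo x4 and try x4 = true.
(!x1) alone gives x1 = false.
But (x1) is also a unit clause — contradiction.
Either choice for x4 ends in contradiction.

UNSATISFIABLE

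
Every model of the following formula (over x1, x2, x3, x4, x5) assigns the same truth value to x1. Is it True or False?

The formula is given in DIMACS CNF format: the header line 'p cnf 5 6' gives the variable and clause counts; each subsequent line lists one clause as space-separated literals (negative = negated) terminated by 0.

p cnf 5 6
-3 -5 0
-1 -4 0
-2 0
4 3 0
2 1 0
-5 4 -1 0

Suppose x1 = False.
Unit clause (¬x2) forces x2 = False.
Now (x2) is unsatisfied and unit — conflict.
So every satisfying assignment has x1 = True.

True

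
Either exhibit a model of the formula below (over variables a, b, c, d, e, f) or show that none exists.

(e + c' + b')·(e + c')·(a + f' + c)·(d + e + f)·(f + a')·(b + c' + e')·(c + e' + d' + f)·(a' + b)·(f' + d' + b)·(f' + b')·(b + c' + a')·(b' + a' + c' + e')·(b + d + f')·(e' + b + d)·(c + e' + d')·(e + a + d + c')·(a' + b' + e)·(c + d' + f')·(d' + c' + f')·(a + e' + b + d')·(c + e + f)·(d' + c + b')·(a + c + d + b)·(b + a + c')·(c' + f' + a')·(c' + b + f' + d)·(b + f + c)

a ↦ 0, b ↦ 1, c ↦ 1, d ↦ 0, e ↦ 1, f ↦ 0

Suppose e = 1.
Suppose f = 0.
Unit clause (a') forces a = 0.
Suppose b = 1.
Suppose c = 1.
Every clause is now satisfied; d is unconstrained.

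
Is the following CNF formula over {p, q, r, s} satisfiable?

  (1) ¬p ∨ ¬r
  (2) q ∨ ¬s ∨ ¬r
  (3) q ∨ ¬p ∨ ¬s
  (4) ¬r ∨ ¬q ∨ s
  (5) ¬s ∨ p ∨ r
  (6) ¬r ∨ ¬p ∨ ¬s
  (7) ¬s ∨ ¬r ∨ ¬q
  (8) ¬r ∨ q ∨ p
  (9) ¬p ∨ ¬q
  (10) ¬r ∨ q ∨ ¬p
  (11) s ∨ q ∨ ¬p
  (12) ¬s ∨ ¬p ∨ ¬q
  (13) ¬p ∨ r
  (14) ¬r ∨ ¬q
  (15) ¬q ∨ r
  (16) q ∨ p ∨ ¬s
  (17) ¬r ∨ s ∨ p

Satisfiable

Try p = False.
Try s = False.
(¬r) alone gives r = False.
(¬q) alone gives q = False.
All clauses are satisfied.
A satisfying assignment: p ↦ False; q ↦ False; r ↦ False; s ↦ False.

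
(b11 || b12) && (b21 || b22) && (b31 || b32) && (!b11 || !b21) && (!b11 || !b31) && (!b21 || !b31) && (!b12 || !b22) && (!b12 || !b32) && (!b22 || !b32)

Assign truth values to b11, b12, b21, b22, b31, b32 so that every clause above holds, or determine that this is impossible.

UNSATISFIABLE

Suppose b11 = true.
From the singleton clause (!b21), b21 = false.
From the singleton clause (b22), b22 = true.
From the singleton clause (!b31), b31 = false.
From the singleton clause (b32), b32 = true.
But (!b32) is also a unit clause — contradiction.
Undo b11 and try b11 = false.
From the singleton clause (b12), b12 = true.
From the singleton clause (!b22), b22 = false.
From the singleton clause (b21), b21 = true.
From the singleton clause (!b31), b31 = false.
From the singleton clause (b32), b32 = true.
But (!b32) is also a unit clause — contradiction.
Both values of b11 lead to a conflict.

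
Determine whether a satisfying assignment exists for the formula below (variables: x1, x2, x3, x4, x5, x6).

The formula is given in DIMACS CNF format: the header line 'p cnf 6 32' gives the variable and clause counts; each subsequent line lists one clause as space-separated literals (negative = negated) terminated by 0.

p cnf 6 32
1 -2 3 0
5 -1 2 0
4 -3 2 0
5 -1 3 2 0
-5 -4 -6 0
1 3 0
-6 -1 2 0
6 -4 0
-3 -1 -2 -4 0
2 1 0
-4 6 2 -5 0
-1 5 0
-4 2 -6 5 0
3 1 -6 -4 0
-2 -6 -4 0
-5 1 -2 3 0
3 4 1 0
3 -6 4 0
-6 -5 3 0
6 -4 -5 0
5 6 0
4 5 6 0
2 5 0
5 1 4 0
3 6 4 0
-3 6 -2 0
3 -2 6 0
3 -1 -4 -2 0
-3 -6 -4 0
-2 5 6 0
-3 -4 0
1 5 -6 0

Branch on x1: set x1 = True.
From the singleton clause (x5), x5 = True.
Branch on x4: set x4 = False.
Branch on x3: set x3 = True.
From the singleton clause (x2), x2 = True.
From the singleton clause (x6), x6 = True.
This assignment satisfies each clause.
A satisfying assignment: x1=True, x2=True, x3=True, x4=False, x5=True, x6=True.

Yes, satisfiable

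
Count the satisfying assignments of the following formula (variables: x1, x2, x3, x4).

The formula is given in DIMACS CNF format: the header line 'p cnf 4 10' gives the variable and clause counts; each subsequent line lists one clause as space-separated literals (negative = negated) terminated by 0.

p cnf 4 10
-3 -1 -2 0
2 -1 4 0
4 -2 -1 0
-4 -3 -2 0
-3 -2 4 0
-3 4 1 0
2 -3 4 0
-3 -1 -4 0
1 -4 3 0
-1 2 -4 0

4

There are 2^4 = 16 truth assignments over (x1, x2, x3, x4).
Check each against the 10 clauses (columns in the order x1, x2, x3, x4):
  F F F F  ✓ satisfies all
  F F F T  ✗ fails (x1 ∨ ¬x4 ∨ x3)
  F F T F  ✗ fails (¬x3 ∨ x4 ∨ x1)
  F F T T  ✓ satisfies all
  F T F F  ✓ satisfies all
  F T F T  ✗ fails (x1 ∨ ¬x4 ∨ x3)
  F T T F  ✗ fails (¬x3 ∨ ¬x2 ∨ x4)
  F T T T  ✗ fails (¬x4 ∨ ¬x3 ∨ ¬x2)
  T F F F  ✗ fails (x2 ∨ ¬x1 ∨ x4)
  T F F T  ✗ fails (¬x1 ∨ x2 ∨ ¬x4)
  T F T F  ✗ fails (x2 ∨ ¬x1 ∨ x4)
  T F T T  ✗ fails (¬x3 ∨ ¬x1 ∨ ¬x4)
  T T F F  ✗ fails (x4 ∨ ¬x2 ∨ ¬x1)
  T T F T  ✓ satisfies all
  T T T F  ✗ fails (¬x3 ∨ ¬x1 ∨ ¬x2)
  T T T T  ✗ fails (¬x3 ∨ ¬x1 ∨ ¬x2)
4 of the 16 rows are models.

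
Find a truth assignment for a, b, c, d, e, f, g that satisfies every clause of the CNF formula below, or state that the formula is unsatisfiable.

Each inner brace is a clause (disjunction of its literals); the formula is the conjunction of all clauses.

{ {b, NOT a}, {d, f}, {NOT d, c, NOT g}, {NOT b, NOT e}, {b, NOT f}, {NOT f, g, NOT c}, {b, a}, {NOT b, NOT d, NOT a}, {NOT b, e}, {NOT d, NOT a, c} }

Suppose b = true.
From the singleton clause (NOT e), e = false.
Now (e) is unsatisfied and unit — conflict.
Undo b and try b = false.
From the singleton clause (NOT a), a = false.
Now (a) is unsatisfied and unit — conflict.
Neither b = true nor b = false works.

UNSATISFIABLE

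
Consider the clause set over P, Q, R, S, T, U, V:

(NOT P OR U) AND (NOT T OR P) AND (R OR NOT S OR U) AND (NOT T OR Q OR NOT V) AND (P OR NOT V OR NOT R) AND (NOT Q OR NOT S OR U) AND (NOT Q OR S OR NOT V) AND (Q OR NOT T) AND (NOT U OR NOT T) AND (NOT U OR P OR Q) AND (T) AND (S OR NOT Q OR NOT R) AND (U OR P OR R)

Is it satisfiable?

No

(T) alone gives T = true.
(P) alone gives P = true.
(U) alone gives U = true.
But (NOT U) is also a unit clause — contradiction.
No assignment satisfies every clause.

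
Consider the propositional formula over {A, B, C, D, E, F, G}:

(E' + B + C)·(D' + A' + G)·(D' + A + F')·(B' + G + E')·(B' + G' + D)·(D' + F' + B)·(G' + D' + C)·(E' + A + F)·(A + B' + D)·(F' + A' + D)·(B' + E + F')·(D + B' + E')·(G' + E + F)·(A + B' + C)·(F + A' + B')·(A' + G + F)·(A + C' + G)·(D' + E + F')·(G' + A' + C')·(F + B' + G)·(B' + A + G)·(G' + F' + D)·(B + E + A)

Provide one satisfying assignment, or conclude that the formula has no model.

UNSATISFIABLE

Case E = 0:
Case B = 0:
(A) alone gives A = 1.
Case D = 0:
(F') alone gives F = 0.
(G') alone gives G = 0.
That conflicts with the unit clause (G).
That branch fails; take D = 1 instead.
(G) alone gives G = 1.
(F') alone gives F = 0.
That conflicts with the unit clause (F).
Neither D = 1 nor D = 0 works.
That branch fails; take B = 1 instead.
(F') alone gives F = 0.
(G') alone gives G = 0.
That conflicts with the unit clause (G).
Neither B = 1 nor B = 0 works.
That branch fails; take E = 1 instead.
Case B = 1:
(G) alone gives G = 1.
(D) alone gives D = 1.
(C) alone gives C = 1.
(A') alone gives A = 0.
(F') alone gives F = 0.
That conflicts with the unit clause (F).
That branch fails; take B = 0 instead.
(C) alone gives C = 1.
Case D = 0:
Case A = 1:
(F') alone gives F = 0.
(G) alone gives G = 1.
That conflicts with the unit clause (G').
That branch fails; take A = 0 instead.
(F) alone gives F = 1.
(G) alone gives G = 1.
That conflicts with the unit clause (G').
Neither A = 1 nor A = 0 works.
That branch fails; take D = 1 instead.
(F') alone gives F = 0.
(A) alone gives A = 1.
(G) alone gives G = 1.
That conflicts with the unit clause (G').
Neither D = 1 nor D = 0 works.
Neither B = 1 nor B = 0 works.
Neither E = 1 nor E = 0 works.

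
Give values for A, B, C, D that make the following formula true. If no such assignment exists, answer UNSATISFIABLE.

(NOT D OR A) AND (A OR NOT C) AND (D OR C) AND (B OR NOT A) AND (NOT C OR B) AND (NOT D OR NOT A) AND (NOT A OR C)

Case D = false:
(C) alone gives C = true.
(A) alone gives A = true.
(B) alone gives B = true.
All clauses are satisfied.

A: true; B: true; C: true; D: false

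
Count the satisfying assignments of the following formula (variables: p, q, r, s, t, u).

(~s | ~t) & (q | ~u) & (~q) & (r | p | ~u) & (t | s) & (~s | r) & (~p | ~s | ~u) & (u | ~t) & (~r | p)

There are 2^6 = 64 truth assignments over (p, q, r, s, t, u).
Split on r. With r = 1, the clauses containing r are satisfied and ~r drops from the rest; 1 of the 2^5 = 32 assignments to the other variables satisfy what remains.
With r = 0, by the same count on the reduced clause set, 0 assignments work.
(One model: p=T, q=F, r=T, s=T, t=F, u=F.)
Total: 1 + 0 = 1.

1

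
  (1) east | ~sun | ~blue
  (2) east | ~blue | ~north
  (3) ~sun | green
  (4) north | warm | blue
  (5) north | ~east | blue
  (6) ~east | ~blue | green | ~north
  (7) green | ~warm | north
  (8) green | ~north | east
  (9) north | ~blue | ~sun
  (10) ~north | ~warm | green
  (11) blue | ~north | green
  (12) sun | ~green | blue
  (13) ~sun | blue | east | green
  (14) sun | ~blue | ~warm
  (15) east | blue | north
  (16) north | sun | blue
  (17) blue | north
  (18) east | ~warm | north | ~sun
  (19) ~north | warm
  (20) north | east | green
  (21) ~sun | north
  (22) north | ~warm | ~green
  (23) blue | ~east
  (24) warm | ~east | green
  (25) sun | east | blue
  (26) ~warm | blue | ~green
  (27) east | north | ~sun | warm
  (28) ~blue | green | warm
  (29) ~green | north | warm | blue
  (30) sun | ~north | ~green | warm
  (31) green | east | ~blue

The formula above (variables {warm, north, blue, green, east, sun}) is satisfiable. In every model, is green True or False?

Suppose green = 0.
Unit clause (~sun) forces sun = 0.
Suppose warm = 0.
Unit clause (~north) forces north = 0.
Unit clause (blue) forces blue = 1.
But (~blue) is also a unit clause — contradiction.
Undo warm and try warm = 1.
Unit clause (north) forces north = 1.
But (~north) is also a unit clause — contradiction.
Either choice for warm ends in contradiction.
So every satisfying assignment has green = True.

True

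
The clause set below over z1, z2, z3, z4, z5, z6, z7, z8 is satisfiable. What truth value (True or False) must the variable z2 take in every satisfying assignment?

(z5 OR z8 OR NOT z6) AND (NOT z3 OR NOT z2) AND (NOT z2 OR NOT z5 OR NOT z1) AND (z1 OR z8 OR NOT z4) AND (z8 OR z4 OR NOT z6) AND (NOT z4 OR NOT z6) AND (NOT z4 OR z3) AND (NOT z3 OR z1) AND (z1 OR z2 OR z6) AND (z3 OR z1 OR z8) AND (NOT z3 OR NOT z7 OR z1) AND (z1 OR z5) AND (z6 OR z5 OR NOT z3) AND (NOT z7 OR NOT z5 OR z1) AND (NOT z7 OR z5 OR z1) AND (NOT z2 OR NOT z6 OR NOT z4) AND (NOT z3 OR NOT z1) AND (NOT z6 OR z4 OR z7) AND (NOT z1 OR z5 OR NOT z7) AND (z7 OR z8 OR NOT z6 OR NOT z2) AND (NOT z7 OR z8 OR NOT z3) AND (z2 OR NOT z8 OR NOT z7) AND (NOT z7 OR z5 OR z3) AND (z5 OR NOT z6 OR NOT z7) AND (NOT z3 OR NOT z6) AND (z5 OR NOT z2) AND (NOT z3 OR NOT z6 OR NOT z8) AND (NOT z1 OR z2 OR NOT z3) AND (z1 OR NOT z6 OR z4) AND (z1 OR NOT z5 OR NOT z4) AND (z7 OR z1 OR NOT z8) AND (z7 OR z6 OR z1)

Suppose z2 = true.
Unit clause (NOT z3) forces z3 = false.
Unit clause (NOT z4) forces z4 = false.
Unit clause (z5) forces z5 = true.
Unit clause (NOT z1) forces z1 = false.
Unit clause (z8) forces z8 = true.
Unit clause (NOT z7) forces z7 = false.
That conflicts with the unit clause (z7).
So every satisfying assignment has z2 = False.

False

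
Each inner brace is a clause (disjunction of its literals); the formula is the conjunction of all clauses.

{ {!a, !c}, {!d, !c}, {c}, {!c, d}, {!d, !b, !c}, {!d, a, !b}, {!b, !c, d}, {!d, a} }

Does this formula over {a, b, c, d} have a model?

(c) alone gives c = true.
(!a) alone gives a = false.
(!d) alone gives d = false.
Now (d) is unsatisfied and unit — conflict.
No assignment satisfies every clause.

Unsatisfiable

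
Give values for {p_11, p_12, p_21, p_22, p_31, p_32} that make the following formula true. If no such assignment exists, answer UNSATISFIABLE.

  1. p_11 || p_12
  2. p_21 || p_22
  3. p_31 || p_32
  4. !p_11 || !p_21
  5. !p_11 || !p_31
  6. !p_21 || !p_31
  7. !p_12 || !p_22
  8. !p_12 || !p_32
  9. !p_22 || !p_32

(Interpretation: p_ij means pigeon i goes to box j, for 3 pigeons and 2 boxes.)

Case p_11 = true:
From the singleton clause (!p_21), p_21 = false.
From the singleton clause (p_22), p_22 = true.
From the singleton clause (!p_31), p_31 = false.
From the singleton clause (p_32), p_32 = true.
Now (!p_32) is unsatisfied and unit — conflict.
Backtrack on p_11: now try p_11 = false.
From the singleton clause (p_12), p_12 = true.
From the singleton clause (!p_22), p_22 = false.
From the singleton clause (p_21), p_21 = true.
From the singleton clause (!p_31), p_31 = false.
From the singleton clause (p_32), p_32 = true.
Now (!p_32) is unsatisfied and unit — conflict.
Both values of p_11 lead to a conflict.

UNSATISFIABLE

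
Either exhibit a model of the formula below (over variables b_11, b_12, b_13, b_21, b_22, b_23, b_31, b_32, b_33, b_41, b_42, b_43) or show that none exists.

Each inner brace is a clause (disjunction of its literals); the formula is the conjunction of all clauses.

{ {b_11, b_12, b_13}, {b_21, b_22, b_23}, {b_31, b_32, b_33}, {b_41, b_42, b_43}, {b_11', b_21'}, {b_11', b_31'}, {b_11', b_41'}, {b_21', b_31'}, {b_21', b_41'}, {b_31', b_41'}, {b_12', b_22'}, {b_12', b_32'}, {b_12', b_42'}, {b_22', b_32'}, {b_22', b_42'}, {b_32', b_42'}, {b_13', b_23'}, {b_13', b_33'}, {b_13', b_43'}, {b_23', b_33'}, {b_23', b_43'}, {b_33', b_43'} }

Case b_11 = 0:
Case b_12 = 1:
The clause (b_22') is unit, so b_22 = 0.
The clause (b_32') is unit, so b_32 = 0.
The clause (b_42') is unit, so b_42 = 0.
Case b_21 = 1:
The clause (b_31') is unit, so b_31 = 0.
The clause (b_33) is unit, so b_33 = 1.
The clause (b_41') is unit, so b_41 = 0.
The clause (b_43) is unit, so b_43 = 1.
But (b_43') is also a unit clause — contradiction.
So b_21 must be the other value — set b_21 = 0.
The clause (b_23) is unit, so b_23 = 1.
The clause (b_13') is unit, so b_13 = 0.
The clause (b_33') is unit, so b_33 = 0.
The clause (b_31) is unit, so b_31 = 1.
The clause (b_41') is unit, so b_41 = 0.
The clause (b_43) is unit, so b_43 = 1.
But (b_43') is also a unit clause — contradiction.
Both values of b_21 lead to a conflict.
So b_12 must be the other value — set b_12 = 0.
The clause (b_13) is unit, so b_13 = 1.
The clause (b_23') is unit, so b_23 = 0.
The clause (b_33') is unit, so b_33 = 0.
The clause (b_43') is unit, so b_43 = 0.
Case b_21 = 1:
The clause (b_31') is unit, so b_31 = 0.
The clause (b_32) is unit, so b_32 = 1.
The clause (b_41') is unit, so b_41 = 0.
The clause (b_42) is unit, so b_42 = 1.
But (b_42') is also a unit clause — contradiction.
So b_21 must be the other value — set b_21 = 0.
The clause (b_22) is unit, so b_22 = 1.
The clause (b_32') is unit, so b_32 = 0.
The clause (b_31) is unit, so b_31 = 1.
The clause (b_41') is unit, so b_41 = 0.
The clause (b_42) is unit, so b_42 = 1.
But (b_42') is also a unit clause — contradiction.
Both values of b_21 lead to a conflict.
Both values of b_12 lead to a conflict.
So b_11 must be the other value — set b_11 = 1.
The clause (b_21') is unit, so b_21 = 0.
The clause (b_31') is unit, so b_31 = 0.
The clause (b_41') is unit, so b_41 = 0.
Case b_22 = 1:
The clause (b_12') is unit, so b_12 = 0.
The clause (b_32') is unit, so b_32 = 0.
The clause (b_33) is unit, so b_33 = 1.
The clause (b_42') is unit, so b_42 = 0.
The clause (b_43) is unit, so b_43 = 1.
But (b_43') is also a unit clause — contradiction.
So b_22 must be the other value — set b_22 = 0.
The clause (b_23) is unit, so b_23 = 1.
The clause (b_13') is unit, so b_13 = 0.
The clause (b_33') is unit, so b_33 = 0.
The clause (b_32) is unit, so b_32 = 1.
The clause (b_12') is unit, so b_12 = 0.
The clause (b_42') is unit, so b_42 = 0.
The clause (b_43) is unit, so b_43 = 1.
But (b_43') is also a unit clause — contradiction.
Both values of b_22 lead to a conflict.
Both values of b_11 lead to a conflict.

UNSATISFIABLE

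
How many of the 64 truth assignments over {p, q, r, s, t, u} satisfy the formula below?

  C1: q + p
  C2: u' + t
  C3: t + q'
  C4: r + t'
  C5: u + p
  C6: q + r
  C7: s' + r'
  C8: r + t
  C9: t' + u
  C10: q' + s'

There are 2^6 = 64 truth assignments over (p, q, r, s, t, u).
Split on p. With p = 1, the clauses containing p are satisfied and p' drops from the rest; 3 of the 2^5 = 32 assignments to the other variables satisfy what remains.
With p = 0, by the same count on the reduced clause set, 1 assignment works.
Total: 3 + 1 = 4.

4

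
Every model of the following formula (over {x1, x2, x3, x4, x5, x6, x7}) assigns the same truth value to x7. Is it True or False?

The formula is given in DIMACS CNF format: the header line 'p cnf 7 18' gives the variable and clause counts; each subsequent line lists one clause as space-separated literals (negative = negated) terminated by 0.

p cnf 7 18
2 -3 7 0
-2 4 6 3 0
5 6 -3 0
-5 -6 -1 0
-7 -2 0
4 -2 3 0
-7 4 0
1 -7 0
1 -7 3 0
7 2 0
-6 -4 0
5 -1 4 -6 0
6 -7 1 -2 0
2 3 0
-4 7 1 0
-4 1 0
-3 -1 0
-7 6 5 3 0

False

Suppose x7 = True.
From the singleton clause (¬x2), x2 = False.
From the singleton clause (x4), x4 = True.
From the singleton clause (x1), x1 = True.
From the singleton clause (¬x6), x6 = False.
From the singleton clause (x3), x3 = True.
Now (¬x3) is unsatisfied and unit — conflict.
So every satisfying assignment has x7 = False.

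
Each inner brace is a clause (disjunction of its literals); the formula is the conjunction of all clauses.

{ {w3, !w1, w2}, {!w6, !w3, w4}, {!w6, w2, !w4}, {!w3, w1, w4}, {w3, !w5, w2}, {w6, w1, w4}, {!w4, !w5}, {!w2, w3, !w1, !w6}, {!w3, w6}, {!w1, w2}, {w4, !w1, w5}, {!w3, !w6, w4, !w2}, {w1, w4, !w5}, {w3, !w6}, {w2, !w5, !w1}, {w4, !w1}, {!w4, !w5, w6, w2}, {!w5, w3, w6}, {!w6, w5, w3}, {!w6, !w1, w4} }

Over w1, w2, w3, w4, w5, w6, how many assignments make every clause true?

There are 2^6 = 64 truth assignments over (w1, w2, w3, w4, w5, w6).
Split on w1. With w1 = true, the clauses containing w1 are satisfied and !w1 drops from the rest; 2 of the 2^5 = 32 assignments to the other variables satisfy what remains.
With w1 = false, by the same count on the reduced clause set, 3 assignments work.
Total: 2 + 3 = 5.

5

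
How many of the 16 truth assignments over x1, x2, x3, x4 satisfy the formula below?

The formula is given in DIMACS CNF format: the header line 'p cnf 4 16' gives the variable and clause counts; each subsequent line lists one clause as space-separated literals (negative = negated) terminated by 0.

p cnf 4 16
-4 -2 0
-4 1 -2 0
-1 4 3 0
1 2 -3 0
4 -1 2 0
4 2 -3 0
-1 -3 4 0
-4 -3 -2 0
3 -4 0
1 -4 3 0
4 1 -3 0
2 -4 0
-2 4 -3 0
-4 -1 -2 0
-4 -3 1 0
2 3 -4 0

There are 2^4 = 16 truth assignments over (x1, x2, x3, x4).
Split on x1. With x1 = True, the clauses containing x1 are satisfied and ¬x1 drops from the rest; 0 of the 2^3 = 8 assignments to the other variables satisfy what remains.
With x1 = False, by the same count on the reduced clause set, 2 assignments work.
(One model: x1=F, x2=F, x3=F, x4=F.)
Total: 0 + 2 = 2.

2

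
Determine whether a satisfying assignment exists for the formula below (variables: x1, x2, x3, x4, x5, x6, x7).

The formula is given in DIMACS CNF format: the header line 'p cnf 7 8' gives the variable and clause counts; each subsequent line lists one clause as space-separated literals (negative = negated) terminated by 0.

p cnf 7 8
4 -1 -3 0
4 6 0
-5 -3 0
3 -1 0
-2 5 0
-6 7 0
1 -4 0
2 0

Yes

Unit clause (x2) forces x2 = True.
Unit clause (x5) forces x5 = True.
Unit clause (¬x3) forces x3 = False.
Unit clause (¬x1) forces x1 = False.
Unit clause (¬x4) forces x4 = False.
Unit clause (x6) forces x6 = True.
Unit clause (x7) forces x7 = True.
This assignment satisfies each clause.
A satisfying assignment: x1: False; x2: True; x3: False; x4: False; x5: True; x6: True; x7: True.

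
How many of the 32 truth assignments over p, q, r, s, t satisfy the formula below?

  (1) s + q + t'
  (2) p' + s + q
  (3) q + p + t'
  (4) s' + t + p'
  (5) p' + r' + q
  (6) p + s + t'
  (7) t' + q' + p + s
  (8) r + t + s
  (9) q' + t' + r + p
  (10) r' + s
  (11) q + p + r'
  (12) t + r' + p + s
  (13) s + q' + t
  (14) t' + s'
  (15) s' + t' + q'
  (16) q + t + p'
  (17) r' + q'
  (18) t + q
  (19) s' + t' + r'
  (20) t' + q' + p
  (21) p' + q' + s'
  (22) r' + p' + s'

There are 2^5 = 32 truth assignments over (p, q, r, s, t).
Split on q. With q = 1, the clauses containing q are satisfied and q' drops from the rest; 2 of the 2^4 = 16 assignments to the other variables satisfy what remains.
With q = 0, by the same count on the reduced clause set, 0 assignments work.
(One model: p=F, q=T, r=F, s=T, t=F.)
Total: 2 + 0 = 2.

2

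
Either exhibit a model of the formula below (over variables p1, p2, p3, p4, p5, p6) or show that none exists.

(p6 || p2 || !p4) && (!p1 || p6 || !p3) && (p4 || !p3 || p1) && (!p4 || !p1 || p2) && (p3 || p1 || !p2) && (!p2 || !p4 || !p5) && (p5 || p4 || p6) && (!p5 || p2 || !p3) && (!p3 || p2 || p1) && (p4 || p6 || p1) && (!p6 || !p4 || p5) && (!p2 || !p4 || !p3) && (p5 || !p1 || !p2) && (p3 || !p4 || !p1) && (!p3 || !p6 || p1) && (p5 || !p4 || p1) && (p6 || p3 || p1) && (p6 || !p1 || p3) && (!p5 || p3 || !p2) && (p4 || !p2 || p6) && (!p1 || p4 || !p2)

Case p6 = true:
Case p4 = false:
Case p3 = true:
Unit clause (p1) forces p1 = true.
Unit clause (!p2) forces p2 = false.
Unit clause (!p5) forces p5 = false.
Every clause now holds.

p1 ↦ true; p2 ↦ false; p3 ↦ true; p4 ↦ false; p5 ↦ false; p6 ↦ true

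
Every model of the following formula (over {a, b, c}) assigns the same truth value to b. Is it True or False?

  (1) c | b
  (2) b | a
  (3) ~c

True

Suppose b = 0.
(c) alone gives c = 1.
But (~c) is also a unit clause — contradiction.
So every satisfying assignment has b = True.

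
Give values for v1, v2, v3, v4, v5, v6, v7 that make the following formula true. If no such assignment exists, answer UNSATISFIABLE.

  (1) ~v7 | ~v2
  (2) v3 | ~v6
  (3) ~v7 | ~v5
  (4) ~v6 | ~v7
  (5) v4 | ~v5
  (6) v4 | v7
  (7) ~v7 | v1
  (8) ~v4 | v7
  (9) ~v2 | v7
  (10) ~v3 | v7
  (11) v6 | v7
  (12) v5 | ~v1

UNSATISFIABLE

Suppose v7 = 0.
From the singleton clause (v4), v4 = 1.
That conflicts with the unit clause (~v4).
That branch fails; take v7 = 1 instead.
From the singleton clause (~v2), v2 = 0.
From the singleton clause (~v5), v5 = 0.
From the singleton clause (~v6), v6 = 0.
From the singleton clause (v1), v1 = 1.
That conflicts with the unit clause (~v1).
Either choice for v7 ends in contradiction.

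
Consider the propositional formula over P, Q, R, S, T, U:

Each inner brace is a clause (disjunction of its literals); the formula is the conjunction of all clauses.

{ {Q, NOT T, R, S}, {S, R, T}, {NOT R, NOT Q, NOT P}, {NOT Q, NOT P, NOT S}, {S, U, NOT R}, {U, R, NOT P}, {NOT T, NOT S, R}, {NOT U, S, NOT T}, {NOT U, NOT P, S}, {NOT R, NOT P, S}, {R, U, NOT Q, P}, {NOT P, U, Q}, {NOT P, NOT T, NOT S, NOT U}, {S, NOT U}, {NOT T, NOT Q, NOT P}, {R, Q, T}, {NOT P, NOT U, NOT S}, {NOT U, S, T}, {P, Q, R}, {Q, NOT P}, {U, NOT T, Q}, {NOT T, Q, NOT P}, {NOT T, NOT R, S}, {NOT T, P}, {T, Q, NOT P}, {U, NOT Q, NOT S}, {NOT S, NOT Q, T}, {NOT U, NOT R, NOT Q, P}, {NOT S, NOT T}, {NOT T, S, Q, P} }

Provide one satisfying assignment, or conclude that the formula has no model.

P: false, Q: false, R: true, S: true, T: false, U: true

Try S = true.
Unit clause (NOT T) forces T = false.
Unit clause (NOT Q) forces Q = false.
Unit clause (R) forces R = true.
Unit clause (NOT P) forces P = false.
Every clause is now satisfied; U is unconstrained.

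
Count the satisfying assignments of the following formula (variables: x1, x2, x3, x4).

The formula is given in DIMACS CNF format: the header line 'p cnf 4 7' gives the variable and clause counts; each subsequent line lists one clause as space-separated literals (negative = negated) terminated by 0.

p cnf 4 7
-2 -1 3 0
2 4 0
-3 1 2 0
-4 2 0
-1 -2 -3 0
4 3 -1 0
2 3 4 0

4

There are 2^4 = 16 truth assignments over (x1, x2, x3, x4).
Check each against the 7 clauses (columns in the order x1, x2, x3, x4):
  F F F F  ✗ fails (x2 ∨ x4)
  F F F T  ✗ fails (¬x4 ∨ x2)
  F F T F  ✗ fails (x2 ∨ x4)
  F F T T  ✗ fails (¬x3 ∨ x1 ∨ x2)
  F T F F  ✓ satisfies all
  F T F T  ✓ satisfies all
  F T T F  ✓ satisfies all
  F T T T  ✓ satisfies all
  T F F F  ✗ fails (x2 ∨ x4)
  T F F T  ✗ fails (¬x4 ∨ x2)
  T F T F  ✗ fails (x2 ∨ x4)
  T F T T  ✗ fails (¬x4 ∨ x2)
  T T F F  ✗ fails (¬x2 ∨ ¬x1 ∨ x3)
  T T F T  ✗ fails (¬x2 ∨ ¬x1 ∨ x3)
  T T T F  ✗ fails (¬x1 ∨ ¬x2 ∨ ¬x3)
  T T T T  ✗ fails (¬x1 ∨ ¬x2 ∨ ¬x3)
4 of the 16 rows are models.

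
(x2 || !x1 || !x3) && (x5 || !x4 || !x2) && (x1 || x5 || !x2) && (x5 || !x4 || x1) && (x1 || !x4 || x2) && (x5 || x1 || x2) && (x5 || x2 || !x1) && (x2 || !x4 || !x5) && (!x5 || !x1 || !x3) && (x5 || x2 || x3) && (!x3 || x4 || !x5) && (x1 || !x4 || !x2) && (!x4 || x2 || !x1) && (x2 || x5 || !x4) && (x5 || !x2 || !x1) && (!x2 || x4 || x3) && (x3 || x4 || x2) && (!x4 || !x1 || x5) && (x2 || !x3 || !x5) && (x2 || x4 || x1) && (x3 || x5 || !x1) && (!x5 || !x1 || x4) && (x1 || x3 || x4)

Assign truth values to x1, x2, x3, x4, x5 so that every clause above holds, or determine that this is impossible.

Try x2 = true.
Try x5 = true.
Try x1 = true.
Unit clause (!x3) forces x3 = false.
Unit clause (x4) forces x4 = true.
Every clause now holds.

x1: true,  x2: true,  x3: false,  x4: true,  x5: true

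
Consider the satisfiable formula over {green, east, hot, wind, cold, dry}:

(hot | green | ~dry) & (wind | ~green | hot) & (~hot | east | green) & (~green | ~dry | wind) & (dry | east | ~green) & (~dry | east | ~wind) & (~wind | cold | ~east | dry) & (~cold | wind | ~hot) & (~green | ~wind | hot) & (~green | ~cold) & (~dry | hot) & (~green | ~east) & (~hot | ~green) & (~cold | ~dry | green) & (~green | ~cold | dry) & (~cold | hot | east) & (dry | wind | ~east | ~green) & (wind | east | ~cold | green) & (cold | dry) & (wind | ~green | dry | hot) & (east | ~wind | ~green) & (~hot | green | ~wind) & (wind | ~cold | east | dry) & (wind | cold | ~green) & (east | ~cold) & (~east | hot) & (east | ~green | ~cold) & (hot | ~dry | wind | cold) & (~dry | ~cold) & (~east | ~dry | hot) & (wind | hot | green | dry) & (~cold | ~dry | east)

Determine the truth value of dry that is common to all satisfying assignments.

Suppose dry = 0.
Unit clause (cold) forces cold = 1.
Unit clause (~green) forces green = 0.
Unit clause (east) forces east = 1.
Unit clause (hot) forces hot = 1.
Unit clause (wind) forces wind = 1.
Now (~wind) is unsatisfied and unit — conflict.
So every satisfying assignment has dry = True.

True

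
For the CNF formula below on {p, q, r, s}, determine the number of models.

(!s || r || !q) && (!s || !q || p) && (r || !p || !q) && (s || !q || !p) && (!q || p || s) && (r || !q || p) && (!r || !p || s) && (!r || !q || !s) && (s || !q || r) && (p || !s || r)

6

There are 2^4 = 16 truth assignments over (p, q, r, s).
Check each against the 10 clauses (columns in the order p, q, r, s):
  F F F F  ✓ satisfies all
  F F F T  ✗ fails (p || !s || r)
  F F T F  ✓ satisfies all
  F F T T  ✓ satisfies all
  F T F F  ✗ fails (!q || p || s)
  F T F T  ✗ fails (!s || r || !q)
  F T T F  ✗ fails (!q || p || s)
  F T T T  ✗ fails (!s || !q || p)
  T F F F  ✓ satisfies all
  T F F T  ✓ satisfies all
  T F T F  ✗ fails (!r || !p || s)
  T F T T  ✓ satisfies all
  T T F F  ✗ fails (r || !p || !q)
  T T F T  ✗ fails (!s || r || !q)
  T T T F  ✗ fails (s || !q || !p)
  T T T T  ✗ fails (!r || !q || !s)
6 of the 16 rows are models.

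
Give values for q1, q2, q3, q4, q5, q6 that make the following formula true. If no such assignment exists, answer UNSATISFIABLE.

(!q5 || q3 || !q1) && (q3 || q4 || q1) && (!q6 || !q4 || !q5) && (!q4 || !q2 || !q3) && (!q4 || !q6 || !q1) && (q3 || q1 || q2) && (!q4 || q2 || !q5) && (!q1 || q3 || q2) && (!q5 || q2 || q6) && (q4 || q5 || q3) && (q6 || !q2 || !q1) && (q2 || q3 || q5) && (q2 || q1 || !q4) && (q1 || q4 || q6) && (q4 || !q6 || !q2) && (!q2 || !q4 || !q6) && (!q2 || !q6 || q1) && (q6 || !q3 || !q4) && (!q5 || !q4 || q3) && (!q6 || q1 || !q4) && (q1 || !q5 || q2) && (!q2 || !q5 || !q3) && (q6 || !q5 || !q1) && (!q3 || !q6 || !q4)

Suppose q5 = false.
Suppose q4 = false.
Unit clause (q3) forces q3 = true.
Suppose q1 = true.
Suppose q6 = false.
Unit clause (!q2) forces q2 = false.
Every clause now holds.

q1 ↦ true, q2 ↦ false, q3 ↦ true, q4 ↦ false, q5 ↦ false, q6 ↦ false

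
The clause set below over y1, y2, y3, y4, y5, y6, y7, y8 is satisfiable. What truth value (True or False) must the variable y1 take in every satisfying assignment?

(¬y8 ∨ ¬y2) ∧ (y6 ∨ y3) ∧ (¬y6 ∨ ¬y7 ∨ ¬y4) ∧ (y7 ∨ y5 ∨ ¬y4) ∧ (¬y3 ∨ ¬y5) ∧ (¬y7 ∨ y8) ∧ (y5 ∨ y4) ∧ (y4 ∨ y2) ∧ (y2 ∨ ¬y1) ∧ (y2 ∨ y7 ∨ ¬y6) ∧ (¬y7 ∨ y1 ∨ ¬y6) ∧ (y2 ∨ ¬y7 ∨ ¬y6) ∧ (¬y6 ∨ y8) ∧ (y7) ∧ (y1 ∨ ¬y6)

Suppose y1 = True.
(y2) alone gives y2 = True.
(¬y8) alone gives y8 = False.
(¬y7) alone gives y7 = False.
That conflicts with the unit clause (y7).
So every satisfying assignment has y1 = False.

False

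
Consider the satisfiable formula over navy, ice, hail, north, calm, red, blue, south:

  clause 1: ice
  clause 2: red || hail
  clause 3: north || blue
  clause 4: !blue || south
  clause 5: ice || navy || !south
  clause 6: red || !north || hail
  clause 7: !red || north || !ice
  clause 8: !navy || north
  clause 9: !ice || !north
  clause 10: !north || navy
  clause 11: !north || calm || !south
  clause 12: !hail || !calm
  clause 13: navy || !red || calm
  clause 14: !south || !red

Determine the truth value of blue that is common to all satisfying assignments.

True

Suppose blue = false.
The clause (ice) is unit, so ice = true.
The clause (north) is unit, so north = true.
That conflicts with the unit clause (!north).
So every satisfying assignment has blue = True.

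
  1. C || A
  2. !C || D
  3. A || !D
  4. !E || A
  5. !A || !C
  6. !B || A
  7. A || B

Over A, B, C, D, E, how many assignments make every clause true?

8

There are 2^5 = 32 truth assignments over (A, B, C, D, E).
Split on A. With A = true, the clauses containing A are satisfied and !A drops from the rest; 8 of the 2^4 = 16 assignments to the other variables satisfy what remains.
With A = false, by the same count on the reduced clause set, 0 assignments work.
(One model: A=T, B=F, C=F, D=F, E=F.)
Total: 8 + 0 = 8.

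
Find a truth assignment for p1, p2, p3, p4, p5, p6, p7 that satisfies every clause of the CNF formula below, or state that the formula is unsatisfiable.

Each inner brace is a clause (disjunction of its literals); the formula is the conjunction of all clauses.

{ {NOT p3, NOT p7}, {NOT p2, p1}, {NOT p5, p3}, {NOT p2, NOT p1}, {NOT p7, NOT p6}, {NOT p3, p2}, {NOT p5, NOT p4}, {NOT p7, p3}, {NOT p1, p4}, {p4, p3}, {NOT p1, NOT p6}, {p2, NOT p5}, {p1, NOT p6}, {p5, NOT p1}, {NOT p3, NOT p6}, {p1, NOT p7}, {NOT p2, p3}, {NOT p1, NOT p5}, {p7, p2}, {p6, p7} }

Case p3 = false:
From the singleton clause (NOT p5), p5 = false.
From the singleton clause (NOT p7), p7 = false.
From the singleton clause (p4), p4 = true.
From the singleton clause (NOT p1), p1 = false.
From the singleton clause (NOT p2), p2 = false.
But (p2) is also a unit clause — contradiction.
Backtrack on p3: now try p3 = true.
From the singleton clause (NOT p7), p7 = false.
From the singleton clause (p2), p2 = true.
From the singleton clause (p1), p1 = true.
But (NOT p1) is also a unit clause — contradiction.
Both values of p3 lead to a conflict.

UNSATISFIABLE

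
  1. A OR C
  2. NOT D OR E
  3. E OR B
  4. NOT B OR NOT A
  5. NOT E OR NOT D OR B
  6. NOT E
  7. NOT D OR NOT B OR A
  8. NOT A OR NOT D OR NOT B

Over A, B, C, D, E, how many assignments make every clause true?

1

There are 2^5 = 32 truth assignments over (A, B, C, D, E).
Split on D. With D = true, the clauses containing D are satisfied and NOT D drops from the rest; 0 of the 2^4 = 16 assignments to the other variables satisfy what remains.
With D = false, by the same count on the reduced clause set, 1 assignment works.
(One model: A=F, B=T, C=T, D=F, E=F.)
Total: 0 + 1 = 1.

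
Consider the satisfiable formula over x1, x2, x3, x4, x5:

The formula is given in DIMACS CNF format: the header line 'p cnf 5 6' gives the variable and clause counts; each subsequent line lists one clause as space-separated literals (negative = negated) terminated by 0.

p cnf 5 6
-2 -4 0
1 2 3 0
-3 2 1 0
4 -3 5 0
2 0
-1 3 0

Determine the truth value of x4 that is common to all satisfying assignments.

Suppose x4 = True.
Unit clause (¬x2) forces x2 = False.
Now (x2) is unsatisfied and unit — conflict.
So every satisfying assignment has x4 = False.

False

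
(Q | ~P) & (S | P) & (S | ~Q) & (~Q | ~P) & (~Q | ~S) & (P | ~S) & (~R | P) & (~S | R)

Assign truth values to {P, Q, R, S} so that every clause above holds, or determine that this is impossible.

UNSATISFIABLE

Suppose Q = 1.
(S) alone gives S = 1.
But (~S) is also a unit clause — contradiction.
So Q must be the other value — set Q = 0.
(~P) alone gives P = 0.
(S) alone gives S = 1.
But (~S) is also a unit clause — contradiction.
Both values of Q lead to a conflict.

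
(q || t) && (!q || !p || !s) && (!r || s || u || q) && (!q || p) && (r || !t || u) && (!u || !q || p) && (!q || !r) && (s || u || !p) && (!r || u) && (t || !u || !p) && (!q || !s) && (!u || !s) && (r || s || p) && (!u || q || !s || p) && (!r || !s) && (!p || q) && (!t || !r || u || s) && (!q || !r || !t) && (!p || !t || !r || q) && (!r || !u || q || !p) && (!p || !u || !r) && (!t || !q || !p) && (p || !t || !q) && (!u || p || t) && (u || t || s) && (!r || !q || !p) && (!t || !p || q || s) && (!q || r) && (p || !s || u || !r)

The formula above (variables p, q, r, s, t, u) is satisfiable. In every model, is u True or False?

Suppose u = false.
From the singleton clause (!r), r = false.
From the singleton clause (!t), t = false.
From the singleton clause (q), q = true.
That conflicts with the unit clause (!q).
So every satisfying assignment has u = True.

True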